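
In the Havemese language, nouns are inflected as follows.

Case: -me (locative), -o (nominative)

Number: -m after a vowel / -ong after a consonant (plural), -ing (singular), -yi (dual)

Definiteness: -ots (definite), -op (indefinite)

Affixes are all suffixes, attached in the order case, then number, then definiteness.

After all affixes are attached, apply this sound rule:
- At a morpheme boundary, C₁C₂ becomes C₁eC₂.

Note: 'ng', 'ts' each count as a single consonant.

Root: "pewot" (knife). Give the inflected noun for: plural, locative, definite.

pewotememots

Attach case locative -me → pewotme.
Attach number plural -m (after vowel 'e') → pewotmem.
Attach definiteness definite -ots → pewotmemots.
Apply epenthesis: pewotmemots → pewotememots.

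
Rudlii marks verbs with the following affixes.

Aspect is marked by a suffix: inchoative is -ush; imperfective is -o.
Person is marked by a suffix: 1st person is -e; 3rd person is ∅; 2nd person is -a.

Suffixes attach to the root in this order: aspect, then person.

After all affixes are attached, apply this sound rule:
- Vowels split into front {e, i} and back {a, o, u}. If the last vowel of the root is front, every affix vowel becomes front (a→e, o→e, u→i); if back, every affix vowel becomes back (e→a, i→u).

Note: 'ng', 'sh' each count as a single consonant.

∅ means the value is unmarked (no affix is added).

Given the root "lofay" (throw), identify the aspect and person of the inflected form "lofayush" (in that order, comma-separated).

Segment: lofay-ush.
aspect: -ush → inchoative.
person: ∅ → 3rd person.

inchoative, 3rd person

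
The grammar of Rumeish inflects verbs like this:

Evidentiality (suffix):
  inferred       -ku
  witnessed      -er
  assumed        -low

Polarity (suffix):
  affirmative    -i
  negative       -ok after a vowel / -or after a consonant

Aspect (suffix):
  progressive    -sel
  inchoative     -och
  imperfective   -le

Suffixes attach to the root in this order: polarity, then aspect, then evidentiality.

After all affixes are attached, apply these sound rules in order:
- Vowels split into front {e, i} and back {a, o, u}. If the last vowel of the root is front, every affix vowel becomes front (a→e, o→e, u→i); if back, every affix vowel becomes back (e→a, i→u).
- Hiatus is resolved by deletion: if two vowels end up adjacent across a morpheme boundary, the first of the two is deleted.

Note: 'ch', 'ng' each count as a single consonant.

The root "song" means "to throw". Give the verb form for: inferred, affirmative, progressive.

Attach polarity affirmative -i → songi.
Attach aspect progressive -sel → songisel.
Attach evidentiality inferred -ku → songiselku.
Apply vowel harmony: songiselku → songusalku.
Vowel deletion: no change.

songusalku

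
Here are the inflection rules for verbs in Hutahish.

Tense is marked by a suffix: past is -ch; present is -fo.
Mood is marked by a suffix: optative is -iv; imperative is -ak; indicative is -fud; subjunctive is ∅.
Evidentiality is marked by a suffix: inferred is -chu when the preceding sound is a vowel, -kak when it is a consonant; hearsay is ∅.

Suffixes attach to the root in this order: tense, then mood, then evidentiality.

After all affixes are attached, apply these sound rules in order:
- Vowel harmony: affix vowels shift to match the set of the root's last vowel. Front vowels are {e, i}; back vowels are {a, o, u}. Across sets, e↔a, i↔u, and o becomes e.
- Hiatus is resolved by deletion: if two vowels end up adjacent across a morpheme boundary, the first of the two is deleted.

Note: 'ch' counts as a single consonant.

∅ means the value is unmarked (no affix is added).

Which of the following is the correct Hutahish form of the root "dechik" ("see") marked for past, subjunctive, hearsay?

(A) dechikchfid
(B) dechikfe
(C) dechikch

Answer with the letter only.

Attach tense past -ch → dechikch.
mood = subjunctive: zero marking, form stays dechikch.
evidentiality = hearsay: zero marking, form stays dechikch.
Vowel harmony: no change.
Vowel deletion: no change.
So the correct form is dechikch, option (C).
(B) dechikfe is wrong: it uses present instead of past for tense.
(A) dechikchfid is wrong: it uses indicative instead of subjunctive for mood.

C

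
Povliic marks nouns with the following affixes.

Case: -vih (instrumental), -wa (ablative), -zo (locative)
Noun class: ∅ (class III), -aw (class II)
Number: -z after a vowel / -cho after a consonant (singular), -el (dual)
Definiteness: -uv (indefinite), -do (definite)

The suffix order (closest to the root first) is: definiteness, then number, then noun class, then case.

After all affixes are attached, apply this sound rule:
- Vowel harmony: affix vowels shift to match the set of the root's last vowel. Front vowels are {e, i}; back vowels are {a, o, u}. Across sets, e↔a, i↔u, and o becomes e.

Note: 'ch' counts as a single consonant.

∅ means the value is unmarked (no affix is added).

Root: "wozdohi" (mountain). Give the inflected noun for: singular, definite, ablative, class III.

Attach definiteness definite -do → wozdohido.
Attach number singular -z (after vowel 'o') → wozdohidoz.
noun class = class III: zero marking, form stays wozdohidoz.
Attach case ablative -wa → wozdohidozwa.
Apply vowel harmony: wozdohidozwa → wozdohidezwe.

wozdohidezwe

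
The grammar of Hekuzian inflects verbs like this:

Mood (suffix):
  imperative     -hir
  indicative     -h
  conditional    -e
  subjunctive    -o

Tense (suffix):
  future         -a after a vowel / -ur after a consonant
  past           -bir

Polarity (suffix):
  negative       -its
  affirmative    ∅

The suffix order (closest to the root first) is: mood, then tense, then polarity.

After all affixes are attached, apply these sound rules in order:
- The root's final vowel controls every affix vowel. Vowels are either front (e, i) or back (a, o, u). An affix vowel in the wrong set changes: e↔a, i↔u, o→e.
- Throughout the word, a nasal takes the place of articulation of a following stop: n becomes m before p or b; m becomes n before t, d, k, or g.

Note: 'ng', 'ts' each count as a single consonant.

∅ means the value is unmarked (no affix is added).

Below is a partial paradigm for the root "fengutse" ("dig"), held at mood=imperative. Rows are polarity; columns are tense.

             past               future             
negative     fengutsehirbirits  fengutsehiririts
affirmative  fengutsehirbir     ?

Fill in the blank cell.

fengutsehirir

Attach mood imperative -hir → fengutsehir.
Attach tense future -ur (after consonant 'r') → fengutsehirur.
polarity = affirmative: zero marking, form stays fengutsehirur.
Apply vowel harmony: fengutsehirur → fengutsehirir.
Nasal assimilation: no change.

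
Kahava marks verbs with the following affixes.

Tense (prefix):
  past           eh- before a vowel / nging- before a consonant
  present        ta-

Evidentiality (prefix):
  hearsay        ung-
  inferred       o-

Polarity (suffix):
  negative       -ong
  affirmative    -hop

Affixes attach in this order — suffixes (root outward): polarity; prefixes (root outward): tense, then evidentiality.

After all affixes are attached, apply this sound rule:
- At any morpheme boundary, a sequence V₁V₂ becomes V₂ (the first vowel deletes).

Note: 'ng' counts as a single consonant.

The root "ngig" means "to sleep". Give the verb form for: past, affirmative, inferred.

ongingngighop

Attach polarity affirmative -hop → ngighop.
Attach tense past nging- (before consonant 'ng') → ngingngighop.
Attach evidentiality inferred o- → ongingngighop.
Vowel deletion: no change.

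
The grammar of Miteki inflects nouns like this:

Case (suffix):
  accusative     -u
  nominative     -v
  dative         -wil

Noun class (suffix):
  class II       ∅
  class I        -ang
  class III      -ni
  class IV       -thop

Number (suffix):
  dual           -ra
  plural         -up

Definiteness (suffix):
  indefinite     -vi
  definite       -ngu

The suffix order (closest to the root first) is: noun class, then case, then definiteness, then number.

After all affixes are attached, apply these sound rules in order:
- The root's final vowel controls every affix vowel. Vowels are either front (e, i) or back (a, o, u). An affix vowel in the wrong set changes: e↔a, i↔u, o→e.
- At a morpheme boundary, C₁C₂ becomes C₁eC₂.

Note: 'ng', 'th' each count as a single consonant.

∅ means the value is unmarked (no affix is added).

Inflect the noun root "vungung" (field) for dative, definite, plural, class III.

Attach noun class class III -ni → vungungni.
Attach case dative -wil → vungungniwil.
Attach definiteness definite -ngu → vungungniwilngu.
Attach number plural -up → vungungniwilnguup.
Apply vowel harmony: vungungniwilnguup → vungungnuwulnguup.
Apply epenthesis: vungungnuwulnguup → vungungenuwulenguup.

vungungenuwulenguup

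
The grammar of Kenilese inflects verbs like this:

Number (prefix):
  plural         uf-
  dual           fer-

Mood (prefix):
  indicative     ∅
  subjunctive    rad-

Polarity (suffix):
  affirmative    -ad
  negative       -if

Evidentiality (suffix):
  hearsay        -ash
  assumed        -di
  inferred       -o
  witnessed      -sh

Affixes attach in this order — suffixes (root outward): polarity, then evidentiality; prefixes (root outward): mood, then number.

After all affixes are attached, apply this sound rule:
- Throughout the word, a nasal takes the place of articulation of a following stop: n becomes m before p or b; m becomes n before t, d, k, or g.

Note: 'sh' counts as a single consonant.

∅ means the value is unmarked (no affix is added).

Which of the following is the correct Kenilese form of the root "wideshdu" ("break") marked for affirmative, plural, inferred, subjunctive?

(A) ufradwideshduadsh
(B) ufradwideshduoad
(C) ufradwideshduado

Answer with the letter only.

Attach mood subjunctive rad- → radwideshdu.
Attach polarity affirmative -ad → radwideshduad.
Attach number plural uf- → ufradwideshduad.
Attach evidentiality inferred -o → ufradwideshduado.
Nasal assimilation: no change.
So the correct form is ufradwideshduado, option (C).
(A) ufradwideshduadsh is wrong: it uses witnessed instead of inferred for evidentiality.
(B) ufradwideshduoad is wrong: it has the affixes in the wrong order.

C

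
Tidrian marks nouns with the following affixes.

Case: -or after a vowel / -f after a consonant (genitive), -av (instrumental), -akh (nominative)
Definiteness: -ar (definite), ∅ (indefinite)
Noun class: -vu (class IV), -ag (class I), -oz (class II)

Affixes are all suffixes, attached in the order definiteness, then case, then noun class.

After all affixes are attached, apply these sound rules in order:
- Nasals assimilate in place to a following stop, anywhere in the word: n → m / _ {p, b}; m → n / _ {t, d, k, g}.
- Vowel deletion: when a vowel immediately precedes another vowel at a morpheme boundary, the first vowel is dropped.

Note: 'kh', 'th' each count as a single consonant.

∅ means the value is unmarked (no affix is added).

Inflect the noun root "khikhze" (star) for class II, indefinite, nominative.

khikhzakhoz

definiteness = indefinite: zero marking, form stays khikhze.
Attach case nominative -akh → khikhzeakh.
Attach noun class class II -oz → khikhzeakhoz.
Nasal assimilation: no change.
Apply vowel deletion: khikhzeakhoz → khikhzakhoz.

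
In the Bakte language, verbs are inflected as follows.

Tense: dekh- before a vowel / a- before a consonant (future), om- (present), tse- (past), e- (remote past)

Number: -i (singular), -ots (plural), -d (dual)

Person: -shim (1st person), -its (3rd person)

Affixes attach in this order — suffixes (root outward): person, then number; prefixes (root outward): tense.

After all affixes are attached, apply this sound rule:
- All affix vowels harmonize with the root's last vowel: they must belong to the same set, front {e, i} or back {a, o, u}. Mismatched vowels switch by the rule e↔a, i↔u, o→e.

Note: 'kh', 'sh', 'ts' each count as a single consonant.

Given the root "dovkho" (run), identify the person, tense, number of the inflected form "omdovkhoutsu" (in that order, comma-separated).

Segment: om-dovkho-its-i.
person: -its → 3rd person.
tense: om- → present.
number: -i → singular.

3rd person, present, singular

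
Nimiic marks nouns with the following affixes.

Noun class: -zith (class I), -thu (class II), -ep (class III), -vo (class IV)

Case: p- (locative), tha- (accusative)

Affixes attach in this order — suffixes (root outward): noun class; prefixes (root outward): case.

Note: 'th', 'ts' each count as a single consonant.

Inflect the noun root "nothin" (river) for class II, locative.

Attach case locative p- → pnothin.
Attach noun class class II -thu → pnothinthu.

pnothinthu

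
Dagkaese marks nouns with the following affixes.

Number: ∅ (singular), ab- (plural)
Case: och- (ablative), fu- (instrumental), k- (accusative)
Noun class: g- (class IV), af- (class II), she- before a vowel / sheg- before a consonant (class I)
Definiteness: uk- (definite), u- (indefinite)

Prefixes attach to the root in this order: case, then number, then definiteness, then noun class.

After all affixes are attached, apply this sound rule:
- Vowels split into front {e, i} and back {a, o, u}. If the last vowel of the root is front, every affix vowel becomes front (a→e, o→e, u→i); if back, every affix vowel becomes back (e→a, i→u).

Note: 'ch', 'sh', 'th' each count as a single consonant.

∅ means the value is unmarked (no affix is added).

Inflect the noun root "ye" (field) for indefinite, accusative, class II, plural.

Attach case accusative k- → kye.
Attach number plural ab- → abkye.
Attach definiteness indefinite u- → uabkye.
Attach noun class class II af- → afuabkye.
Apply vowel harmony: afuabkye → efiebkye.

efiebkye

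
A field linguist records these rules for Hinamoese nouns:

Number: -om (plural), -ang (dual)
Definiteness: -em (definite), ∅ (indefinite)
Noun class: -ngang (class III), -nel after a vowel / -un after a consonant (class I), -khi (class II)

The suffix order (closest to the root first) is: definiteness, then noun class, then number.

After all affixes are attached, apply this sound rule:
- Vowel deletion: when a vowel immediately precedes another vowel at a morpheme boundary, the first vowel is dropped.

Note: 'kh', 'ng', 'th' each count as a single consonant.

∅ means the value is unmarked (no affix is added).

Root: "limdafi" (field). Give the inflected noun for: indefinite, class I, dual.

limdafinelang

definiteness = indefinite: zero marking, form stays limdafi.
Attach noun class class I -nel (after vowel 'i') → limdafinel.
Attach number dual -ang → limdafinelang.
Vowel deletion: no change.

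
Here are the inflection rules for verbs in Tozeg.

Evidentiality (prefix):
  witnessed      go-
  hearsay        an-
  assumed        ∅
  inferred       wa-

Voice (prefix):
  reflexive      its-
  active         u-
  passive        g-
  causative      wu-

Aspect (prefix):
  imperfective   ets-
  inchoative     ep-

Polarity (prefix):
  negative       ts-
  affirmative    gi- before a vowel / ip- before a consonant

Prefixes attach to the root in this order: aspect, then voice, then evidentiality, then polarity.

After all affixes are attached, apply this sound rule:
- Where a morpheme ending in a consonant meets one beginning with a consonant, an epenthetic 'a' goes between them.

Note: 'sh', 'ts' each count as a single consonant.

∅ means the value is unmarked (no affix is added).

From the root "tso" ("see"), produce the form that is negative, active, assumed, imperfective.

Attach aspect imperfective ets- → etstso.
Attach voice active u- → uetstso.
evidentiality = assumed: zero marking, form stays uetstso.
Attach polarity negative ts- → tsuetstso.
Apply epenthesis: tsuetstso → tsuetsatso.

tsuetsatso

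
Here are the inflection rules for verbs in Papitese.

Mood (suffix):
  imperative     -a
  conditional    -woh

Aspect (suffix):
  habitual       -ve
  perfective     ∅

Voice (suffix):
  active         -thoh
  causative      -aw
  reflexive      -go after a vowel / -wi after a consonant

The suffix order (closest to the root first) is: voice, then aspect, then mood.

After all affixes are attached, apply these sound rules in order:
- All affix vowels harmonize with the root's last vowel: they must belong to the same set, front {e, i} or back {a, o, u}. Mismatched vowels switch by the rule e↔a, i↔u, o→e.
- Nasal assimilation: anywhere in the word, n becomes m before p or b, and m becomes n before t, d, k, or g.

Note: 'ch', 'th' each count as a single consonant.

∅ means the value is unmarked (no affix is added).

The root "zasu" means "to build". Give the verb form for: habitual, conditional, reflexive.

Attach voice reflexive -go (after vowel 'u') → zasugo.
Attach aspect habitual -ve → zasugove.
Attach mood conditional -woh → zasugovewoh.
Apply vowel harmony: zasugovewoh → zasugovawoh.
Nasal assimilation: no change.

zasugovawoh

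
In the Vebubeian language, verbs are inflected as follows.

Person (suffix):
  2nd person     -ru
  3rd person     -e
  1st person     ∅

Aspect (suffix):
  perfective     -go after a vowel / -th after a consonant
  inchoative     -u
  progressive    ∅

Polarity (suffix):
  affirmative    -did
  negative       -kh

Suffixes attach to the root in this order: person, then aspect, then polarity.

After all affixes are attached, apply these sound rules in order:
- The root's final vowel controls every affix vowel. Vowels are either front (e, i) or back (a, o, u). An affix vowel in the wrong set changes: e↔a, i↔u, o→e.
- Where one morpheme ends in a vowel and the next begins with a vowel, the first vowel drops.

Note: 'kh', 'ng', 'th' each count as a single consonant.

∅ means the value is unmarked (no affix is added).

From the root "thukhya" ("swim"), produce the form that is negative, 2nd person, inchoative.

thukhyarukh

Attach person 2nd person -ru → thukhyaru.
Attach aspect inchoative -u → thukhyaruu.
Attach polarity negative -kh → thukhyaruukh.
Vowel harmony: no change.
Apply vowel deletion: thukhyaruukh → thukhyarukh.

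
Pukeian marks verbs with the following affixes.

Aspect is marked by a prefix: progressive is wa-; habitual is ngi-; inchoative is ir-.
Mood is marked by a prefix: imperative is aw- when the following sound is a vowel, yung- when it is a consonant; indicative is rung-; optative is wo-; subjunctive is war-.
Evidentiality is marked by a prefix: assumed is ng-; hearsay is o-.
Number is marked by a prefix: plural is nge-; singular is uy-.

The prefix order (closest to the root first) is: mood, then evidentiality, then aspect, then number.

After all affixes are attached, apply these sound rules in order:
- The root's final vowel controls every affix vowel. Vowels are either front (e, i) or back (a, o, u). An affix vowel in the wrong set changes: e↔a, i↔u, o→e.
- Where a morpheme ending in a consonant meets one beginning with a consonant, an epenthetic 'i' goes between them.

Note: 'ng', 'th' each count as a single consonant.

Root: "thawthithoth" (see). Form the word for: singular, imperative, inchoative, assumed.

uyuringiyungithawthithoth

Attach mood imperative yung- (before consonant 'th') → yungthawthithoth.
Attach evidentiality assumed ng- → ngyungthawthithoth.
Attach aspect inchoative ir- → irngyungthawthithoth.
Attach number singular uy- → uyirngyungthawthithoth.
Apply vowel harmony: uyirngyungthawthithoth → uyurngyungthawthithoth.
Apply epenthesis: uyurngyungthawthithoth → uyuringiyungithawthithoth.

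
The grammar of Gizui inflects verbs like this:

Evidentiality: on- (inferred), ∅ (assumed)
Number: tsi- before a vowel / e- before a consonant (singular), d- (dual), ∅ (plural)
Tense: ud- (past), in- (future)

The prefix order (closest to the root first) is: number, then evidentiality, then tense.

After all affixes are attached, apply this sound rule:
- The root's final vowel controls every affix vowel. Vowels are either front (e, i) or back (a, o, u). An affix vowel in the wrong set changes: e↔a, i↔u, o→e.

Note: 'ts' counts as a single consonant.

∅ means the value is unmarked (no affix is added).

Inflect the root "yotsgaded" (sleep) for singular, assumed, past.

Attach number singular e- (before consonant 'y') → eyotsgaded.
evidentiality = assumed: zero marking, form stays eyotsgaded.
Attach tense past ud- → udeyotsgaded.
Apply vowel harmony: udeyotsgaded → ideyotsgaded.

ideyotsgaded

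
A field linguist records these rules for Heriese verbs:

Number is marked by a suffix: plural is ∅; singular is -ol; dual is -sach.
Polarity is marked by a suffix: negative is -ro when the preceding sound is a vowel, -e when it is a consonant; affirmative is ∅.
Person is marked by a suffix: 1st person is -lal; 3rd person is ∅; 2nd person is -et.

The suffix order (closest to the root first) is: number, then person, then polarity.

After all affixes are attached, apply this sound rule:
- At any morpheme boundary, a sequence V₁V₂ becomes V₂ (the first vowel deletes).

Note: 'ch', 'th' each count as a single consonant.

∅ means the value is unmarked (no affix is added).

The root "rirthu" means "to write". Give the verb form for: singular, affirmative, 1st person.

rirthollal

Attach number singular -ol → rirthuol.
Attach person 1st person -lal → rirthuollal.
polarity = affirmative: zero marking, form stays rirthuollal.
Apply vowel deletion: rirthuollal → rirthollal.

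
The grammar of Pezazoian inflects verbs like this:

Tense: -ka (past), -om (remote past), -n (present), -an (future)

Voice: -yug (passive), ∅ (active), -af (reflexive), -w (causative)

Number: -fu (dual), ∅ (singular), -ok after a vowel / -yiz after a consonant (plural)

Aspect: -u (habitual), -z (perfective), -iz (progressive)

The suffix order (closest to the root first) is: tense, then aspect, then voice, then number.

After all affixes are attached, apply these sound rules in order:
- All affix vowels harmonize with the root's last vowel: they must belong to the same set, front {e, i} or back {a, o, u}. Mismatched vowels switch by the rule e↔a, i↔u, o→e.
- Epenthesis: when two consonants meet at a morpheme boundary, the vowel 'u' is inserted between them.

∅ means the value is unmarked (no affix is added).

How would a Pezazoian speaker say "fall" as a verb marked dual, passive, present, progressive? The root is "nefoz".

Attach tense present -n → nefozn.
Attach aspect progressive -iz → nefozniz.
Attach voice passive -yug → nefoznizyug.
Attach number dual -fu → nefoznizyugfu.
Apply vowel harmony: nefoznizyugfu → nefoznuzyugfu.
Apply epenthesis: nefoznuzyugfu → nefozunuzuyugufu.

nefozunuzuyugufu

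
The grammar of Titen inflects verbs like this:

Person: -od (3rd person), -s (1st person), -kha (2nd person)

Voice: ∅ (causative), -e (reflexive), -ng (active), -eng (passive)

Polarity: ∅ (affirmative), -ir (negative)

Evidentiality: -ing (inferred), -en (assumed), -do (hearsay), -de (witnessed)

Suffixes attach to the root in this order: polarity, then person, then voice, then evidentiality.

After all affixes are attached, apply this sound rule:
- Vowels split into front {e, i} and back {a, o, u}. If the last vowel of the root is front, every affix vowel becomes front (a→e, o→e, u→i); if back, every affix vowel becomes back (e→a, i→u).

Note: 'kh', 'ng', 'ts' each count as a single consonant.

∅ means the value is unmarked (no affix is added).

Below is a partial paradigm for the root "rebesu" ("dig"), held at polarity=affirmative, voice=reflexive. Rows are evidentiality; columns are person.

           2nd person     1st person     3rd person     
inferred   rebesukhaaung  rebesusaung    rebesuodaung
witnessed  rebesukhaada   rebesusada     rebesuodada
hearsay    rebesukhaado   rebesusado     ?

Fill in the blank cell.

rebesuodado

polarity = affirmative: zero marking, form stays rebesu.
Attach person 3rd person -od → rebesuod.
Attach voice reflexive -e → rebesuode.
Attach evidentiality hearsay -do → rebesuodedo.
Apply vowel harmony: rebesuodedo → rebesuodado.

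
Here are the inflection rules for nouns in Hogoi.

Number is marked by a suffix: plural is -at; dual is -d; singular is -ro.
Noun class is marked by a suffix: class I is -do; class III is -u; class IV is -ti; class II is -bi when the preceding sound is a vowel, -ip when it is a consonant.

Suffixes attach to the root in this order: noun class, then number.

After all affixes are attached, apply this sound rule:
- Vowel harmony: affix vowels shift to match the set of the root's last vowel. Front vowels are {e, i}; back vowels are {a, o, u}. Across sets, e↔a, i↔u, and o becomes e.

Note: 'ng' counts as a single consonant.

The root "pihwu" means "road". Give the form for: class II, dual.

Attach noun class class II -bi (after vowel 'u') → pihwubi.
Attach number dual -d → pihwubid.
Apply vowel harmony: pihwubid → pihwubud.

pihwubud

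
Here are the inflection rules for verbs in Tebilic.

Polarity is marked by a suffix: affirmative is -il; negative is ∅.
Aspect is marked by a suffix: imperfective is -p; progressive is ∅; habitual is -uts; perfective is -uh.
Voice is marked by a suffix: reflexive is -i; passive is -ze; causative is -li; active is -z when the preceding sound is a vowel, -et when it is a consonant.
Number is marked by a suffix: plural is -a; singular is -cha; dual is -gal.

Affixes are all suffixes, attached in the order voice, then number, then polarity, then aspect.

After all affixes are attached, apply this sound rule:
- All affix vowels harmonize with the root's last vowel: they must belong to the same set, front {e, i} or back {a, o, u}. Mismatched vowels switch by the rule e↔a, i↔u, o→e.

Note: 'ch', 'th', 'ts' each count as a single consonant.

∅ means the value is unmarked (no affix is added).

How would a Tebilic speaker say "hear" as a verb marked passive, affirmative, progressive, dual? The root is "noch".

nochzagalul

Attach voice passive -ze → nochze.
Attach number dual -gal → nochzegal.
Attach polarity affirmative -il → nochzegalil.
aspect = progressive: zero marking, form stays nochzegalil.
Apply vowel harmony: nochzegalil → nochzagalul.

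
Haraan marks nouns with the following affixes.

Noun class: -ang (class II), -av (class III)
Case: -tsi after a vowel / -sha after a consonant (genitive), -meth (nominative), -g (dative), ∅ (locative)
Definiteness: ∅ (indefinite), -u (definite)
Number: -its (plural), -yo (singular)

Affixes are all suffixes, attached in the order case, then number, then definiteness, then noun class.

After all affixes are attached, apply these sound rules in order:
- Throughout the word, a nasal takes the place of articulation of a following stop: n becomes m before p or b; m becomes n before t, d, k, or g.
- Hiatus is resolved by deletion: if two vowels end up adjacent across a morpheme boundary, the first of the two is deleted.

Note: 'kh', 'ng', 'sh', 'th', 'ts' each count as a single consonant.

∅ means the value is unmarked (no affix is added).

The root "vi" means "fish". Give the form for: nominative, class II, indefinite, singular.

Attach case nominative -meth → vimeth.
Attach number singular -yo → vimethyo.
definiteness = indefinite: zero marking, form stays vimethyo.
Attach noun class class II -ang → vimethyoang.
Nasal assimilation: no change.
Apply vowel deletion: vimethyoang → vimethyang.

vimethyang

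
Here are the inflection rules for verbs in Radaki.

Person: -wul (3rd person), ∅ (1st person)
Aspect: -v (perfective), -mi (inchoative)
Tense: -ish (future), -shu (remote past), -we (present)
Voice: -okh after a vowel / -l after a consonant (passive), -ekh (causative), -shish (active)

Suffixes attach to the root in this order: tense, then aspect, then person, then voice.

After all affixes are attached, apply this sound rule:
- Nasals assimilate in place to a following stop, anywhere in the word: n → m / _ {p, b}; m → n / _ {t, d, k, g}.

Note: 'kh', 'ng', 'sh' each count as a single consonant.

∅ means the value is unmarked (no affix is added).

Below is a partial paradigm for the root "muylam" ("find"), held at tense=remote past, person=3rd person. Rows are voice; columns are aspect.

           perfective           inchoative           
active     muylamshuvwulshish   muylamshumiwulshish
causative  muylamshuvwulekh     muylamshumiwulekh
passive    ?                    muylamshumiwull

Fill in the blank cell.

Attach tense remote past -shu → muylamshu.
Attach aspect perfective -v → muylamshuv.
Attach person 3rd person -wul → muylamshuvwul.
Attach voice passive -l (after consonant 'l') → muylamshuvwull.
Nasal assimilation: no change.

muylamshuvwull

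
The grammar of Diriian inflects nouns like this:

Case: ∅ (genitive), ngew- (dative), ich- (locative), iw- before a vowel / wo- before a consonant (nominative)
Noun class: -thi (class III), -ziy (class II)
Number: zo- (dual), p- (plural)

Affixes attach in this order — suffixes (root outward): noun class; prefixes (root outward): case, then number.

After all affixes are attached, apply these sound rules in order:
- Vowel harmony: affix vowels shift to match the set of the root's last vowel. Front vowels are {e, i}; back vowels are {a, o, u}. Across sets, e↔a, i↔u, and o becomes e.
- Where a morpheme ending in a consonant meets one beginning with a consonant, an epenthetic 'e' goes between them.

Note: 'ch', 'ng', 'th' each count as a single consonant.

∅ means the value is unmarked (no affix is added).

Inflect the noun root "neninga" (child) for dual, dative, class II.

Attach noun class class II -ziy → neningaziy.
Attach case dative ngew- → ngewneningaziy.
Attach number dual zo- → zongewneningaziy.
Apply vowel harmony: zongewneningaziy → zongawneningazuy.
Apply epenthesis: zongawneningazuy → zongaweneningazuy.

zongaweneningazuy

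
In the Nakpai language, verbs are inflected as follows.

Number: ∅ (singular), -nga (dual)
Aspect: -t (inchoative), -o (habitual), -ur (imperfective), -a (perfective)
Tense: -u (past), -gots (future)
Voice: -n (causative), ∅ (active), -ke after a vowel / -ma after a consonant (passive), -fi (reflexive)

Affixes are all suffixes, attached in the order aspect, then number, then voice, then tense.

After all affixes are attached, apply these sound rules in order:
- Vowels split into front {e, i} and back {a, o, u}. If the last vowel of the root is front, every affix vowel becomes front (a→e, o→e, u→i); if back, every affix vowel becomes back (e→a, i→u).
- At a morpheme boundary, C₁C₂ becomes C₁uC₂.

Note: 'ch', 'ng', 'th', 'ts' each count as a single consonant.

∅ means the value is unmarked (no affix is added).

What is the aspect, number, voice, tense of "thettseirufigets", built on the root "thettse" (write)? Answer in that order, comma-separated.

imperfective, singular, reflexive, future

Segment: thettse-ur-fi-gots.
aspect: -ur → imperfective.
number: ∅ → singular.
voice: -fi → reflexive.
tense: -gots → future.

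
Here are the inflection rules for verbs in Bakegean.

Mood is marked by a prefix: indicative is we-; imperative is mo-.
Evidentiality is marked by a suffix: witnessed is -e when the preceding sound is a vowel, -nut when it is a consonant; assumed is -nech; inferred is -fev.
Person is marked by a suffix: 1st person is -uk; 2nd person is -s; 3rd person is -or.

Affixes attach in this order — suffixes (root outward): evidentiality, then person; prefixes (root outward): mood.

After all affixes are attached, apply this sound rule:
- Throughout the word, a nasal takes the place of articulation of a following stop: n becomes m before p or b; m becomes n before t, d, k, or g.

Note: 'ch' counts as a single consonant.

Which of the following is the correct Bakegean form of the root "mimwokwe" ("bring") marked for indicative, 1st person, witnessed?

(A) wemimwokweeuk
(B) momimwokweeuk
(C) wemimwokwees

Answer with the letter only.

A

Attach evidentiality witnessed -e (after vowel 'e') → mimwokwee.
Attach mood indicative we- → wemimwokwee.
Attach person 1st person -uk → wemimwokweeuk.
Nasal assimilation: no change.
So the correct form is wemimwokweeuk, option (A).
(C) wemimwokwees is wrong: it uses 2nd person instead of 1st person for person.
(B) momimwokweeuk is wrong: it uses imperative instead of indicative for mood.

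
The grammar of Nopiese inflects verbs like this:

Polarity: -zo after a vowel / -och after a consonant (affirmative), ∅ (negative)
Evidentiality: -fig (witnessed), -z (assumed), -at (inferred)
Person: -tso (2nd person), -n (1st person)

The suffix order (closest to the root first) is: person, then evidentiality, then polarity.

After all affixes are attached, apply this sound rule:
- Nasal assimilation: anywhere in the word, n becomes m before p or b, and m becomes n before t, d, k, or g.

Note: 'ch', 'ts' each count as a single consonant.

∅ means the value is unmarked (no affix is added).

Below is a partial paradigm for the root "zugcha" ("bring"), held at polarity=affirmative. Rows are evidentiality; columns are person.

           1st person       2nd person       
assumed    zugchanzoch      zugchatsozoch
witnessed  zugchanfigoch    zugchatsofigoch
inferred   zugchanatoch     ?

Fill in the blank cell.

zugchatsoatoch

Attach person 2nd person -tso → zugchatso.
Attach evidentiality inferred -at → zugchatsoat.
Attach polarity affirmative -och (after consonant 't') → zugchatsoatoch.
Nasal assimilation: no change.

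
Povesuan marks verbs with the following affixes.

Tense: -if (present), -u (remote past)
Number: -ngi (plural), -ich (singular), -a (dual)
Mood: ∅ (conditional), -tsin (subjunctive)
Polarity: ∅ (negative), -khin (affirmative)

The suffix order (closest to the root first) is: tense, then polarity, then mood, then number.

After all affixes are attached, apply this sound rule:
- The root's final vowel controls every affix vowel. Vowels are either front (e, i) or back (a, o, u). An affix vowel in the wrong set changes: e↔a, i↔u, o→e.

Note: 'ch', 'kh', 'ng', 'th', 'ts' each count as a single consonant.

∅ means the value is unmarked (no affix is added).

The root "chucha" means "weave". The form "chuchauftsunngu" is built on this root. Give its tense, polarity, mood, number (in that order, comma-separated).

Segment: chucha-if-tsin-ngi.
tense: -if → present.
polarity: ∅ → negative.
mood: -tsin → subjunctive.
number: -ngi → plural.

present, negative, subjunctive, plural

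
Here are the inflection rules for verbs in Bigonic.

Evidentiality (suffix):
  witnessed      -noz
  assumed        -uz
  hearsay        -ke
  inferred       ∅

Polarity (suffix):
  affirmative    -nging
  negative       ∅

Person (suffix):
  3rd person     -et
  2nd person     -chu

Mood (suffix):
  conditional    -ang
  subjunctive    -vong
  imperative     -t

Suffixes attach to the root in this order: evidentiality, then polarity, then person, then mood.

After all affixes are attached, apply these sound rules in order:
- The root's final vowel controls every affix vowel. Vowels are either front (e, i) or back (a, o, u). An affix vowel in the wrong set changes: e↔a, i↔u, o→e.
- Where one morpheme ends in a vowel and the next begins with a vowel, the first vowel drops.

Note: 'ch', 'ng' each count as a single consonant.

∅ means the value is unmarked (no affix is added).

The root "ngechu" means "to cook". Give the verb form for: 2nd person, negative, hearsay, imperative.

Attach evidentiality hearsay -ke → ngechuke.
polarity = negative: zero marking, form stays ngechuke.
Attach person 2nd person -chu → ngechukechu.
Attach mood imperative -t → ngechukechut.
Apply vowel harmony: ngechukechut → ngechukachut.
Vowel deletion: no change.

ngechukachut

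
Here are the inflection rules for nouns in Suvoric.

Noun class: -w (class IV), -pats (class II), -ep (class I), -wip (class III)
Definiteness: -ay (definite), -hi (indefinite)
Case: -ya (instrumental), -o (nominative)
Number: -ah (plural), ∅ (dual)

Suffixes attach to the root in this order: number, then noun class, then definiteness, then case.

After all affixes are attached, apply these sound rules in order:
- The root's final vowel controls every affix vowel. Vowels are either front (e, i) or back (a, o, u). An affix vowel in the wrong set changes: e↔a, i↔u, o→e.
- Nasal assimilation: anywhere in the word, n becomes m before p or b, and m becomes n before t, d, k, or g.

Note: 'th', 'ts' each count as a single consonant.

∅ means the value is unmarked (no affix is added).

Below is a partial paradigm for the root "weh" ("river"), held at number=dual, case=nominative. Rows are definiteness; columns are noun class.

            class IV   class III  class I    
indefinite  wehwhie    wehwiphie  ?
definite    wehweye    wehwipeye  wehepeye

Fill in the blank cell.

wehephie

number = dual: zero marking, form stays weh.
Attach noun class class I -ep → wehep.
Attach definiteness indefinite -hi → wehephi.
Attach case nominative -o → wehephio.
Apply vowel harmony: wehephio → wehephie.
Nasal assimilation: no change.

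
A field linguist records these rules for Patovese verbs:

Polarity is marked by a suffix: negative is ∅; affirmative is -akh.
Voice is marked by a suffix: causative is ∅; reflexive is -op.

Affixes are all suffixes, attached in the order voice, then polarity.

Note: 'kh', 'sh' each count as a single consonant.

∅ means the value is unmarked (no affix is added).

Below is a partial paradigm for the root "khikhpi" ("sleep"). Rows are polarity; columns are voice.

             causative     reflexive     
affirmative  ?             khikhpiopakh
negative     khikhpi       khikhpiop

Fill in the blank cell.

voice = causative: zero marking, form stays khikhpi.
Attach polarity affirmative -akh → khikhpiakh.

khikhpiakh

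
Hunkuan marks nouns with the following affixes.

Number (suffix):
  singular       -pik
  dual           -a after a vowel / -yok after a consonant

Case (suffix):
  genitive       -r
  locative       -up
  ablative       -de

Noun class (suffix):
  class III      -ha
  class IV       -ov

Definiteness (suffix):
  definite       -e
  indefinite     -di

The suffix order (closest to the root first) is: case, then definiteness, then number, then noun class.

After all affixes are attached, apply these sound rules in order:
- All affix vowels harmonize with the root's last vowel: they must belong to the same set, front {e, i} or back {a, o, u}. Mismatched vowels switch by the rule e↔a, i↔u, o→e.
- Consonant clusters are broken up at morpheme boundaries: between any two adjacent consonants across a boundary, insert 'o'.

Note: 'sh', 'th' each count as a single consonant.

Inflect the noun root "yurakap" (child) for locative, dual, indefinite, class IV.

Attach case locative -up → yurakapup.
Attach definiteness indefinite -di → yurakapupdi.
Attach number dual -a (after vowel 'i') → yurakapupdia.
Attach noun class class IV -ov → yurakapupdiaov.
Apply vowel harmony: yurakapupdiaov → yurakapupduaov.
Apply epenthesis: yurakapupduaov → yurakapupoduaov.

yurakapupoduaov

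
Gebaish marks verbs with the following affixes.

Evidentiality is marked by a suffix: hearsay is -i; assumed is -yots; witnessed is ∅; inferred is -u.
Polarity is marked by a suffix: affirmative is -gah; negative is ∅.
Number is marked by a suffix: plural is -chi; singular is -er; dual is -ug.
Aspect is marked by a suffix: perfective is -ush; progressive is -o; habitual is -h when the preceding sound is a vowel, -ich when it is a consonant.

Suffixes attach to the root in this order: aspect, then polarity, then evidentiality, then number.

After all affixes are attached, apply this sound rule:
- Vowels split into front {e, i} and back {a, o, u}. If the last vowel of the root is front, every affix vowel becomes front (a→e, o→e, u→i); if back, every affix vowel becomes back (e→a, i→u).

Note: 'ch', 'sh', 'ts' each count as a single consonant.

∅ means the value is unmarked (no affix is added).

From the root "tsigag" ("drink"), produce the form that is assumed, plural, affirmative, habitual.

Attach aspect habitual -ich (after consonant 'g') → tsigagich.
Attach polarity affirmative -gah → tsigagichgah.
Attach evidentiality assumed -yots → tsigagichgahyots.
Attach number plural -chi → tsigagichgahyotschi.
Apply vowel harmony: tsigagichgahyotschi → tsigaguchgahyotschu.

tsigaguchgahyotschu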